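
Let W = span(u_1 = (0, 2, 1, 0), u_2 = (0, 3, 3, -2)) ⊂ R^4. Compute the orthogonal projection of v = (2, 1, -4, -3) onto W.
proj_W(v) = (0, -25/29, -8/29, -6/29)

Set up U = [u_1 | ... | u_2] ∈ R^(4×2). The projector onto W = col(U) is P = U (U^T U)^(-1) U^T.
Compute U^T U =
  [5, 9]
  [9, 22],
and U^T v = (-2, -3).
Solve U^T U · c = U^T v for the coefficients: c = (-17/29, 3/29). The projection is proj_W(v) = U c.
Check: (v - proj_W(v)) · u_1 = 0  (should be 0).
Check: (v - proj_W(v)) · u_2 = 0  (should be 0).
Result: proj_W(v) = (0, -25/29, -8/29, -6/29).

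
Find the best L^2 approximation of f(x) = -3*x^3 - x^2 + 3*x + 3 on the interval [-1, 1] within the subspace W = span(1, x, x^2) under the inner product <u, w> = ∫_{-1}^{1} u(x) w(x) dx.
g(x) = -x^2 + 6*x/5 + 3

The best approximation g ∈ W is the orthogonal projection of f onto W. Writing g = a_0 + a_1 x + a_2 x^2, the coefficients solve the normal equations G · a = b where
  G_{ij} = <φ_i, φ_j> and b_i = <f, φ_i>, with φ_0 = 1, φ_1 = x, φ_2 = x^2.
G =
  [2, 0, 2/3]
  [0, 2/3, 0]
  [2/3, 0, 2/5],
b = (16/3, 4/5, 8/5).
Solving gives a_0 = 3, a_1 = 6/5, a_2 = -1, so
  g(x) = -x^2 + 6*x/5 + 3.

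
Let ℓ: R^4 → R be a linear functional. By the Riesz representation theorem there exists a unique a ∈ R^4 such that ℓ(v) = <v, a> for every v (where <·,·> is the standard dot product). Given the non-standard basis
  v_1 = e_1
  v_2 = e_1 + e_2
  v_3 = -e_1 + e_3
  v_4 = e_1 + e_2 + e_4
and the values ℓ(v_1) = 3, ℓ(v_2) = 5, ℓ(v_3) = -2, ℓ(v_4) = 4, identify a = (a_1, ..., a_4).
a = (3, 2, 1, -1)

Write a = (a_1, ..., a_4) in the standard basis. For each basis vector v_i, ℓ(v_i) = <v_i, a> is a linear equation in the a_j's. Collect the n equations into a matrix system V a = ℓ, where row i of V is v_i (expressed in the standard basis). Since V is invertible (lower-triangular with 1s on the diagonal, up to permutation), solve by back-substitution:
  V =
[[1, 0, 0, 0],
 [1, 1, 0, 0],
 [-1, 0, 1, 0],
 [1, 1, 0, 1]]
  V a = (3, 5, -2, 4)
Solving gives a = (3, 2, 1, -1).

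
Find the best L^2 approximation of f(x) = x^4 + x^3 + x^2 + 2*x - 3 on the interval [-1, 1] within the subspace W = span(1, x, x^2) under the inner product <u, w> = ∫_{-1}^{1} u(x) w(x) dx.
g(x) = 13*x^2/7 + 13*x/5 - 108/35

The best approximation g ∈ W is the orthogonal projection of f onto W. Writing g = a_0 + a_1 x + a_2 x^2, the coefficients solve the normal equations G · a = b where
  G_{ij} = <φ_i, φ_j> and b_i = <f, φ_i>, with φ_0 = 1, φ_1 = x, φ_2 = x^2.
G =
  [2, 0, 2/3]
  [0, 2/3, 0]
  [2/3, 0, 2/5],
b = (-74/15, 26/15, -46/35).
Solving gives a_0 = -108/35, a_1 = 13/5, a_2 = 13/7, so
  g(x) = 13*x^2/7 + 13*x/5 - 108/35.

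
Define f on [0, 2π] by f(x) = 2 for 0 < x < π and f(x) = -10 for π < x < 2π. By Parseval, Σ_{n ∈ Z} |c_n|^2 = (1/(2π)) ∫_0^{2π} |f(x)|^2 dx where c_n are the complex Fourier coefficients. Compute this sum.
Σ |c_n|^2 = 52

Parseval equates the L^2 energy of f (normalised by 1/(2π)) with the ℓ^2 sum of its Fourier coefficients: (1/(2π)) ∫_0^{2π} |f|^2 = Σ |c_n|^2.
Compute the left side: (1/(2π)) [∫_0^π 2^2 dx + ∫_π^{2π} (-10)^2 dx] = (1/(2π)) · (4π + 100π) = (4 + 100)/2 = 52.
So Σ_{n ∈ Z} |c_n|^2 = 52.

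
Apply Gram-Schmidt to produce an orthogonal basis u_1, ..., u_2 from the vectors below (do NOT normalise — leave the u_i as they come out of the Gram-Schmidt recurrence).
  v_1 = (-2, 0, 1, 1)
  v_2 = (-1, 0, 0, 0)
Orthogonal basis:
  u_1 = (-2, 0, 1, 1)
  u_2 = (-1/3, 0, -1/3, -1/3)

Apply the Gram-Schmidt recurrence
  u_1 = v_1
  u_i = v_i − Σ_{j<i} ((v_i · u_j) / (u_j · u_j)) · u_j.

Step by step this gives:
  u_1 = (-2, 0, 1, 1)
  u_2 = (-1/3, 0, -1/3, -1/3)

Orthogonality check:
  u_2 · u_1 = 0 (should be 0)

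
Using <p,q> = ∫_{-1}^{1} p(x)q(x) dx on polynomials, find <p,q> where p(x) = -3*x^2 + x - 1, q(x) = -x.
<p,q> = -2/3

Expand the product: p(x)·q(x) = 3*x^3 - x^2 + x.
∫_{-1}^{1} of each monomial x^k gives [2/(k+1) if k even, 0 if k odd]. Integrating term-by-term (or equivalently evaluating the antiderivative F(x) = 3*x^4/4 - x^3/3 + x^2/2 at the endpoints):
  F(1) − F(−1) = 11/12 − (19/12) = -2/3.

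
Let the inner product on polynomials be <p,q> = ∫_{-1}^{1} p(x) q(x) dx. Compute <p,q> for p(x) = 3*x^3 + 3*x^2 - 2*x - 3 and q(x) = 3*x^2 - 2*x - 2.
<p,q> = 88/15

Expand the product: p(x)·q(x) = 9*x^5 + 3*x^4 - 18*x^3 - 11*x^2 + 10*x + 6.
∫_{-1}^{1} of each monomial x^k gives [2/(k+1) if k even, 0 if k odd]. Integrating term-by-term (or equivalently evaluating the antiderivative F(x) = 3*x^6/2 + 3*x^5/5 - 9*x^4/2 - 11*x^3/3 + 5*x^2 + 6*x at the endpoints):
  F(1) − F(−1) = 74/15 − (-14/15) = 88/15.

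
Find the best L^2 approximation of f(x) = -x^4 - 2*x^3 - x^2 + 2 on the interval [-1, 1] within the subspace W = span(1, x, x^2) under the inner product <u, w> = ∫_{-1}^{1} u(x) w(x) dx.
g(x) = -13*x^2/7 - 6*x/5 + 73/35

The best approximation g ∈ W is the orthogonal projection of f onto W. Writing g = a_0 + a_1 x + a_2 x^2, the coefficients solve the normal equations G · a = b where
  G_{ij} = <φ_i, φ_j> and b_i = <f, φ_i>, with φ_0 = 1, φ_1 = x, φ_2 = x^2.
G =
  [2, 0, 2/3]
  [0, 2/3, 0]
  [2/3, 0, 2/5],
b = (44/15, -4/5, 68/105).
Solving gives a_0 = 73/35, a_1 = -6/5, a_2 = -13/7, so
  g(x) = -13*x^2/7 - 6*x/5 + 73/35.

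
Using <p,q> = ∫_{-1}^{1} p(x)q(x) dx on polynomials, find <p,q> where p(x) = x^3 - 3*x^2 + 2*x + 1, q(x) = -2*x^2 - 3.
<p,q> = 16/15

Expand the product: p(x)·q(x) = -2*x^5 + 6*x^4 - 7*x^3 + 7*x^2 - 6*x - 3.
∫_{-1}^{1} of each monomial x^k gives [2/(k+1) if k even, 0 if k odd]. Integrating term-by-term (or equivalently evaluating the antiderivative F(x) = -x^6/3 + 6*x^5/5 - 7*x^4/4 + 7*x^3/3 - 3*x^2 - 3*x at the endpoints):
  F(1) − F(−1) = -91/20 − (-337/60) = 16/15.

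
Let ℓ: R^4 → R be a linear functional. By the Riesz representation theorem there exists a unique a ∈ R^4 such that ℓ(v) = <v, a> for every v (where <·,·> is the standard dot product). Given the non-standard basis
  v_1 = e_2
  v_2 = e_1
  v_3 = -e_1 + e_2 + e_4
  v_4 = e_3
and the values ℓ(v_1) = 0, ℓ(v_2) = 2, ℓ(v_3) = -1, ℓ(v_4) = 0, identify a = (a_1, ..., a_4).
a = (2, 0, 0, 1)

Write a = (a_1, ..., a_4) in the standard basis. For each basis vector v_i, ℓ(v_i) = <v_i, a> is a linear equation in the a_j's. Collect the n equations into a matrix system V a = ℓ, where row i of V is v_i (expressed in the standard basis). Since V is invertible (lower-triangular with 1s on the diagonal, up to permutation), solve by back-substitution:
  V =
[[0, 1, 0, 0],
 [1, 0, 0, 0],
 [-1, 1, 0, 1],
 [0, 0, 1, 0]]
  V a = (0, 2, -1, 0)
Solving gives a = (2, 0, 0, 1).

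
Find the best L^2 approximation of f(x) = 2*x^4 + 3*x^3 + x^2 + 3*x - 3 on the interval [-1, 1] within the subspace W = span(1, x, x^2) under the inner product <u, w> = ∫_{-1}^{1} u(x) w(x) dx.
g(x) = 19*x^2/7 + 24*x/5 - 111/35

The best approximation g ∈ W is the orthogonal projection of f onto W. Writing g = a_0 + a_1 x + a_2 x^2, the coefficients solve the normal equations G · a = b where
  G_{ij} = <φ_i, φ_j> and b_i = <f, φ_i>, with φ_0 = 1, φ_1 = x, φ_2 = x^2.
G =
  [2, 0, 2/3]
  [0, 2/3, 0]
  [2/3, 0, 2/5],
b = (-68/15, 16/5, -36/35).
Solving gives a_0 = -111/35, a_1 = 24/5, a_2 = 19/7, so
  g(x) = 19*x^2/7 + 24*x/5 - 111/35.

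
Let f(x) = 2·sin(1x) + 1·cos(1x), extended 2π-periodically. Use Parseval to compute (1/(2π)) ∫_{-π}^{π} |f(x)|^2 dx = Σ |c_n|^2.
Σ |c_n|^2 = 5/2

Expand |f|^2 and use orthogonality of {sin(nx), cos(mx)} on [-π, π]:
  ∫_{-π}^{π} sin(nx)^2 dx = π, ∫ cos(mx)^2 dx = π, and cross terms integrate to 0.
So ∫_{-π}^{π} f(x)^2 dx = 2^2 · π + 1^2 · π = (4 + 1)π.
Divide by 2π: (4 + 1)/2 = 5/2.
By Parseval, this equals Σ |c_n|^2.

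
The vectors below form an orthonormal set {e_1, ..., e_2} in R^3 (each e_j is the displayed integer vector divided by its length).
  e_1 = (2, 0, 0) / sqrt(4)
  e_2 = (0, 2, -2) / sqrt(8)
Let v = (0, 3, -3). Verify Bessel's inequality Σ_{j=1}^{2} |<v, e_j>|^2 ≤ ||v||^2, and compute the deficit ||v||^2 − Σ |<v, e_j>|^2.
Σ |<v, e_j>|^2 = 18; ||v||^2 = 18; deficit = 0

Write each e_j = u_j / sqrt(<u_j, u_j>) where u_j is the displayed integer vector. Then <v, e_j> = <v, u_j> / sqrt(<u_j, u_j>), so |<v, e_j>|^2 = <v, u_j>^2 / <u_j, u_j>.
Coefficients: <v, e_1> = 0/sqrt(4), <v, e_2> = 12/sqrt(8).
Square and sum: Σ |<v, e_j>|^2 = 18.
Compute ||v||^2 = v·v = 18.
Deficit = 18 − 18 = 0 ≥ 0, confirming Bessel's inequality. (The deficit equals ||v − Σ <v,e_j> e_j||^2, the squared distance from v to span{e_j}.)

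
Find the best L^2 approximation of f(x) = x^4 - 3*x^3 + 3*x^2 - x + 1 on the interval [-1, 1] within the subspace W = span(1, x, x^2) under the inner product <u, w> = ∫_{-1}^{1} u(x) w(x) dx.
g(x) = 27*x^2/7 - 14*x/5 + 32/35

The best approximation g ∈ W is the orthogonal projection of f onto W. Writing g = a_0 + a_1 x + a_2 x^2, the coefficients solve the normal equations G · a = b where
  G_{ij} = <φ_i, φ_j> and b_i = <f, φ_i>, with φ_0 = 1, φ_1 = x, φ_2 = x^2.
G =
  [2, 0, 2/3]
  [0, 2/3, 0]
  [2/3, 0, 2/5],
b = (22/5, -28/15, 226/105).
Solving gives a_0 = 32/35, a_1 = -14/5, a_2 = 27/7, so
  g(x) = 27*x^2/7 - 14*x/5 + 32/35.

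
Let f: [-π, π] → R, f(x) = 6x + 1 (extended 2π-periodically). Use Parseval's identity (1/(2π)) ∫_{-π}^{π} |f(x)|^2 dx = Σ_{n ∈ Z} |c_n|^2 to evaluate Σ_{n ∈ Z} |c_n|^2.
Σ |c_n|^2 = 12π^2 + 1

Expand and integrate term by term over [-π, π]:
  ∫ (6x)^2 dx = 36·(2π^3/3); ∫ 2·6·(1)·x dx = 0 (odd integrand); ∫ 1^2 dx = 1·2π.
So (1/(2π)) ∫_{-π}^{π} (6x + 1)^2 dx = 36π^2/3 + 1 = 12π^2 + 1.
Parseval ⇒ Σ |c_n|^2 = 12π^2 + 1.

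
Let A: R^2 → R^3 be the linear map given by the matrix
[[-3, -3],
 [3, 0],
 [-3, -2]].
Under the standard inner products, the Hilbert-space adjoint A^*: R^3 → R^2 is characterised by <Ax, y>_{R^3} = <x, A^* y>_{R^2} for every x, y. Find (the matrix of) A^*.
A^* = A^T =
[[-3, 3, -3],
 [-3, 0, -2]]

For real matrices with standard dot products, the defining identity <Ax, y> = <x, A^* y> gives (Ax)^T y = x^T (A^*) y, i.e. x^T A^T y = x^T (A^*) y. Since this holds for all x, y, we must have A^* = A^T. Therefore
A^* =
[[-3, 3, -3],
 [-3, 0, -2]].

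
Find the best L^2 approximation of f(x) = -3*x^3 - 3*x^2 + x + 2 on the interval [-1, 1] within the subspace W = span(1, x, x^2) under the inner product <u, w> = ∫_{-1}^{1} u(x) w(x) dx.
g(x) = -3*x^2 - 4*x/5 + 2

The best approximation g ∈ W is the orthogonal projection of f onto W. Writing g = a_0 + a_1 x + a_2 x^2, the coefficients solve the normal equations G · a = b where
  G_{ij} = <φ_i, φ_j> and b_i = <f, φ_i>, with φ_0 = 1, φ_1 = x, φ_2 = x^2.
G =
  [2, 0, 2/3]
  [0, 2/3, 0]
  [2/3, 0, 2/5],
b = (2, -8/15, 2/15).
Solving gives a_0 = 2, a_1 = -4/5, a_2 = -3, so
  g(x) = -3*x^2 - 4*x/5 + 2.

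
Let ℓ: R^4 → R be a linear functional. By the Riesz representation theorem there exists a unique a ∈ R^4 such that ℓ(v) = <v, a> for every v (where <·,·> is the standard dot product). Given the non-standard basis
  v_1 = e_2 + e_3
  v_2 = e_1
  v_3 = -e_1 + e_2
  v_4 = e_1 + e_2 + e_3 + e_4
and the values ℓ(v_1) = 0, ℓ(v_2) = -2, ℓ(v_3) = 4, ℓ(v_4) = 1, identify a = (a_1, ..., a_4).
a = (-2, 2, -2, 3)

Write a = (a_1, ..., a_4) in the standard basis. For each basis vector v_i, ℓ(v_i) = <v_i, a> is a linear equation in the a_j's. Collect the n equations into a matrix system V a = ℓ, where row i of V is v_i (expressed in the standard basis). Since V is invertible (lower-triangular with 1s on the diagonal, up to permutation), solve by back-substitution:
  V =
[[0, 1, 1, 0],
 [1, 0, 0, 0],
 [-1, 1, 0, 0],
 [1, 1, 1, 1]]
  V a = (0, -2, 4, 1)
Solving gives a = (-2, 2, -2, 3).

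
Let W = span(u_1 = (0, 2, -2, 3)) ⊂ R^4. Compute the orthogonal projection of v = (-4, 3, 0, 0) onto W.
proj_W(v) = (0, 12/17, -12/17, 18/17)

Set up U = [u_1 | ... | u_1] ∈ R^(4×1). The projector onto W = col(U) is P = U (U^T U)^(-1) U^T.
Compute U^T U =
  [17],
and U^T v = (6).
Solve U^T U · c = U^T v for the coefficients: c = (6/17). The projection is proj_W(v) = U c.
Check: (v - proj_W(v)) · u_1 = 0  (should be 0).
Result: proj_W(v) = (0, 12/17, -12/17, 18/17).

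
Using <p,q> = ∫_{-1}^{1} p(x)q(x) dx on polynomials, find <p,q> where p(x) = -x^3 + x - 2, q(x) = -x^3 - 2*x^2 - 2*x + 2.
<p,q> = -628/105

Expand the product: p(x)·q(x) = x^6 + 2*x^5 + x^4 - 2*x^3 + 2*x^2 + 6*x - 4.
∫_{-1}^{1} of each monomial x^k gives [2/(k+1) if k even, 0 if k odd]. Integrating term-by-term (or equivalently evaluating the antiderivative F(x) = x^7/7 + x^6/3 + x^5/5 - x^4/2 + 2*x^3/3 + 3*x^2 - 4*x at the endpoints):
  F(1) − F(−1) = -11/70 − (1223/210) = -628/105.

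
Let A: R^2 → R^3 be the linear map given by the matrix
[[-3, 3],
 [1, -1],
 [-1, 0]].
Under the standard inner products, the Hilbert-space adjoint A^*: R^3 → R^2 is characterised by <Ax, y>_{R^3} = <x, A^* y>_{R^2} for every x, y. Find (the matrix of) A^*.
A^* = A^T =
[[-3, 1, -1],
 [3, -1, 0]]

For real matrices with standard dot products, the defining identity <Ax, y> = <x, A^* y> gives (Ax)^T y = x^T (A^*) y, i.e. x^T A^T y = x^T (A^*) y. Since this holds for all x, y, we must have A^* = A^T. Therefore
A^* =
[[-3, 1, -1],
 [3, -1, 0]].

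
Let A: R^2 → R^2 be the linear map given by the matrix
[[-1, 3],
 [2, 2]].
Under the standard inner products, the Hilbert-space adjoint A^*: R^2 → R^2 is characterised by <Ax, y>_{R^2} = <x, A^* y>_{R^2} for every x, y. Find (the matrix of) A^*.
A^* = A^T =
[[-1, 2],
 [3, 2]]

For real matrices with standard dot products, the defining identity <Ax, y> = <x, A^* y> gives (Ax)^T y = x^T (A^*) y, i.e. x^T A^T y = x^T (A^*) y. Since this holds for all x, y, we must have A^* = A^T. Therefore
A^* =
[[-1, 2],
 [3, 2]].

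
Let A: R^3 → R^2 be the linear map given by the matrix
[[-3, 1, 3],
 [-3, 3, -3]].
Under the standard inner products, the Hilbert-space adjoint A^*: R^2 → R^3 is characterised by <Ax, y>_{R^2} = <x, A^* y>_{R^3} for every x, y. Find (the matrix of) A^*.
A^* = A^T =
[[-3, -3],
 [1, 3],
 [3, -3]]

For real matrices with standard dot products, the defining identity <Ax, y> = <x, A^* y> gives (Ax)^T y = x^T (A^*) y, i.e. x^T A^T y = x^T (A^*) y. Since this holds for all x, y, we must have A^* = A^T. Therefore
A^* =
[[-3, -3],
 [1, 3],
 [3, -3]].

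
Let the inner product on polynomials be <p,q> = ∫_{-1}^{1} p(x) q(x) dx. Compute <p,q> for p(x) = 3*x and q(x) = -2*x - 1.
<p,q> = -4

Expand the product: p(x)·q(x) = -6*x^2 - 3*x.
∫_{-1}^{1} of each monomial x^k gives [2/(k+1) if k even, 0 if k odd]. Integrating term-by-term (or equivalently evaluating the antiderivative F(x) = -2*x^3 - 3*x^2/2 at the endpoints):
  F(1) − F(−1) = -7/2 − (1/2) = -4.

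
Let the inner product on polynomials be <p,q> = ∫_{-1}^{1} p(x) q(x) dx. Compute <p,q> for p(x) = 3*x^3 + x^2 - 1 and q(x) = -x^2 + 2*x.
<p,q> = 8/3

Expand the product: p(x)·q(x) = -3*x^5 + 5*x^4 + 2*x^3 + x^2 - 2*x.
∫_{-1}^{1} of each monomial x^k gives [2/(k+1) if k even, 0 if k odd]. Integrating term-by-term (or equivalently evaluating the antiderivative F(x) = -x^6/2 + x^5 + x^4/2 + x^3/3 - x^2 at the endpoints):
  F(1) − F(−1) = 1/3 − (-7/3) = 8/3.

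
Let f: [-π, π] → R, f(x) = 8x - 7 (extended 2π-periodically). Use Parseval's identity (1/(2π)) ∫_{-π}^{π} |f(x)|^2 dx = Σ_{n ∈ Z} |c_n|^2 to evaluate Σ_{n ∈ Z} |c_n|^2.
Σ |c_n|^2 = 64π^2/3 + 49

Expand and integrate term by term over [-π, π]:
  ∫ (8x)^2 dx = 64·(2π^3/3); ∫ 2·8·(-7)·x dx = 0 (odd integrand); ∫ (-7)^2 dx = 49·2π.
So (1/(2π)) ∫_{-π}^{π} (8x - 7)^2 dx = 64π^2/3 + 49 = 64π^2/3 + 49.
Parseval ⇒ Σ |c_n|^2 = 64π^2/3 + 49.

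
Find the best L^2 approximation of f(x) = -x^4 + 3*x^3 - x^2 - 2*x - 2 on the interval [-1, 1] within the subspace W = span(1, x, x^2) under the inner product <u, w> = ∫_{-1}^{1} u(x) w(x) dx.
g(x) = -13*x^2/7 - x/5 - 67/35

The best approximation g ∈ W is the orthogonal projection of f onto W. Writing g = a_0 + a_1 x + a_2 x^2, the coefficients solve the normal equations G · a = b where
  G_{ij} = <φ_i, φ_j> and b_i = <f, φ_i>, with φ_0 = 1, φ_1 = x, φ_2 = x^2.
G =
  [2, 0, 2/3]
  [0, 2/3, 0]
  [2/3, 0, 2/5],
b = (-76/15, -2/15, -212/105).
Solving gives a_0 = -67/35, a_1 = -1/5, a_2 = -13/7, so
  g(x) = -13*x^2/7 - x/5 - 67/35.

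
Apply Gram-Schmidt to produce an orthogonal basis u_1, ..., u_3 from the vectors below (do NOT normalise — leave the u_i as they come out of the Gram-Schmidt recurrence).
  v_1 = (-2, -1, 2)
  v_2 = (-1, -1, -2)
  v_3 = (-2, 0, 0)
Orthogonal basis:
  u_1 = (-2, -1, 2)
  u_2 = (-11/9, -10/9, -16/9)
  u_3 = (-32/53, 48/53, -8/53)

Apply the Gram-Schmidt recurrence
  u_1 = v_1
  u_i = v_i − Σ_{j<i} ((v_i · u_j) / (u_j · u_j)) · u_j.

Step by step this gives:
  u_1 = (-2, -1, 2)
  u_2 = (-11/9, -10/9, -16/9)
  u_3 = (-32/53, 48/53, -8/53)

Orthogonality check:
  u_2 · u_1 = 0 (should be 0)
  u_3 · u_1 = 0 (should be 0)
  u_3 · u_2 = 0 (should be 0)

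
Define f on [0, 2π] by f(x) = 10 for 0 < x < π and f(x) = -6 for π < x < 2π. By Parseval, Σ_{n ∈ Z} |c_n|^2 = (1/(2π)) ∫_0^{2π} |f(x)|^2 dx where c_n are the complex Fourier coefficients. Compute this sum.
Σ |c_n|^2 = 68

Parseval equates the L^2 energy of f (normalised by 1/(2π)) with the ℓ^2 sum of its Fourier coefficients: (1/(2π)) ∫_0^{2π} |f|^2 = Σ |c_n|^2.
Compute the left side: (1/(2π)) [∫_0^π 10^2 dx + ∫_π^{2π} (-6)^2 dx] = (1/(2π)) · (100π + 36π) = (100 + 36)/2 = 68.
So Σ_{n ∈ Z} |c_n|^2 = 68.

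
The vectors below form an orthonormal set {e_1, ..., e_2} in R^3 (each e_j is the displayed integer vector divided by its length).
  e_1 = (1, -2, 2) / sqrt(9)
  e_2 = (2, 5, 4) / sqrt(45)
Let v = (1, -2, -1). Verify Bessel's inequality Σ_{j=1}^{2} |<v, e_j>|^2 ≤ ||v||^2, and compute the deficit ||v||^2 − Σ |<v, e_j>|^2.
Σ |<v, e_j>|^2 = 21/5; ||v||^2 = 6; deficit = 9/5

Write each e_j = u_j / sqrt(<u_j, u_j>) where u_j is the displayed integer vector. Then <v, e_j> = <v, u_j> / sqrt(<u_j, u_j>), so |<v, e_j>|^2 = <v, u_j>^2 / <u_j, u_j>.
Coefficients: <v, e_1> = 3/sqrt(9), <v, e_2> = -12/sqrt(45).
Square and sum: Σ |<v, e_j>|^2 = 21/5.
Compute ||v||^2 = v·v = 6.
Deficit = 6 − 21/5 = 9/5 ≥ 0, confirming Bessel's inequality. (The deficit equals ||v − Σ <v,e_j> e_j||^2, the squared distance from v to span{e_j}.)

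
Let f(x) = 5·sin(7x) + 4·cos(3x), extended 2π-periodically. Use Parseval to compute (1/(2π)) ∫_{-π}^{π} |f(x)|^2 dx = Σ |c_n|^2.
Σ |c_n|^2 = 41/2

Expand |f|^2 and use orthogonality of {sin(nx), cos(mx)} on [-π, π]:
  ∫_{-π}^{π} sin(nx)^2 dx = π, ∫ cos(mx)^2 dx = π, and cross terms integrate to 0.
So ∫_{-π}^{π} f(x)^2 dx = 5^2 · π + 4^2 · π = (25 + 16)π.
Divide by 2π: (25 + 16)/2 = 41/2.
By Parseval, this equals Σ |c_n|^2.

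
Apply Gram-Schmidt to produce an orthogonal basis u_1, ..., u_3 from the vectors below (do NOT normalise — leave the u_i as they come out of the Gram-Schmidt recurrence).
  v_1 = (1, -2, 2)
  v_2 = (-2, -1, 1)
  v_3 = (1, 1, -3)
Orthogonal basis:
  u_1 = (1, -2, 2)
  u_2 = (-20/9, -5/9, 5/9)
  u_3 = (0, -1, -1)

Apply the Gram-Schmidt recurrence
  u_1 = v_1
  u_i = v_i − Σ_{j<i} ((v_i · u_j) / (u_j · u_j)) · u_j.

Step by step this gives:
  u_1 = (1, -2, 2)
  u_2 = (-20/9, -5/9, 5/9)
  u_3 = (0, -1, -1)

Orthogonality check:
  u_2 · u_1 = 0 (should be 0)
  u_3 · u_1 = 0 (should be 0)
  u_3 · u_2 = 0 (should be 0)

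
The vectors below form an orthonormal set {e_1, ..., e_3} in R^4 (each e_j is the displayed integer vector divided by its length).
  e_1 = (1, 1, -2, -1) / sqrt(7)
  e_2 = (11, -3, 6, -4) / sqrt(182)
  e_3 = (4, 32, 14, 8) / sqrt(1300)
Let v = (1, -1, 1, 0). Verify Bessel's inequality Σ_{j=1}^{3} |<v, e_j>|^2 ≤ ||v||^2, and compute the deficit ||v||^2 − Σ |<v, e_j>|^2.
Σ |<v, e_j>|^2 = 73/25; ||v||^2 = 3; deficit = 2/25

Write each e_j = u_j / sqrt(<u_j, u_j>) where u_j is the displayed integer vector. Then <v, e_j> = <v, u_j> / sqrt(<u_j, u_j>), so |<v, e_j>|^2 = <v, u_j>^2 / <u_j, u_j>.
Coefficients: <v, e_1> = -2/sqrt(7), <v, e_2> = 20/sqrt(182), <v, e_3> = -14/sqrt(1300).
Square and sum: Σ |<v, e_j>|^2 = 73/25.
Compute ||v||^2 = v·v = 3.
Deficit = 3 − 73/25 = 2/25 ≥ 0, confirming Bessel's inequality. (The deficit equals ||v − Σ <v,e_j> e_j||^2, the squared distance from v to span{e_j}.)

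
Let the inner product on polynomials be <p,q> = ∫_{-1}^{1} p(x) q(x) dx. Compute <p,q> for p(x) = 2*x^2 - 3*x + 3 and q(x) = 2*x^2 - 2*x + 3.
<p,q> = 158/5

Expand the product: p(x)·q(x) = 4*x^4 - 10*x^3 + 18*x^2 - 15*x + 9.
∫_{-1}^{1} of each monomial x^k gives [2/(k+1) if k even, 0 if k odd]. Integrating term-by-term (or equivalently evaluating the antiderivative F(x) = 4*x^5/5 - 5*x^4/2 + 6*x^3 - 15*x^2/2 + 9*x at the endpoints):
  F(1) − F(−1) = 29/5 − (-129/5) = 158/5.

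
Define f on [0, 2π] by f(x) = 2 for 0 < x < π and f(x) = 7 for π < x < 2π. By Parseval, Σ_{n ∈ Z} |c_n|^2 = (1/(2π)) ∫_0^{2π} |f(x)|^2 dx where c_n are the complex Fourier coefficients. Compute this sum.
Σ |c_n|^2 = 53/2

Parseval equates the L^2 energy of f (normalised by 1/(2π)) with the ℓ^2 sum of its Fourier coefficients: (1/(2π)) ∫_0^{2π} |f|^2 = Σ |c_n|^2.
Compute the left side: (1/(2π)) [∫_0^π 2^2 dx + ∫_π^{2π} 7^2 dx] = (1/(2π)) · (4π + 49π) = (4 + 49)/2 = 53/2.
So Σ_{n ∈ Z} |c_n|^2 = 53/2.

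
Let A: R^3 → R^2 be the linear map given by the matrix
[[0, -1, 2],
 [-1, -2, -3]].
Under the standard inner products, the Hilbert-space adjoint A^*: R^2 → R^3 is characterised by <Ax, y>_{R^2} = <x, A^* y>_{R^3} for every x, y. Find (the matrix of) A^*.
A^* = A^T =
[[0, -1],
 [-1, -2],
 [2, -3]]

For real matrices with standard dot products, the defining identity <Ax, y> = <x, A^* y> gives (Ax)^T y = x^T (A^*) y, i.e. x^T A^T y = x^T (A^*) y. Since this holds for all x, y, we must have A^* = A^T. Therefore
A^* =
[[0, -1],
 [-1, -2],
 [2, -3]].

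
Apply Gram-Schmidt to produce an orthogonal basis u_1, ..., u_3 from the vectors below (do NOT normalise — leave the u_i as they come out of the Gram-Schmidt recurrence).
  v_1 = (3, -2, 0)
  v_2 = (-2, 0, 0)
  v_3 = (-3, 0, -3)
Orthogonal basis:
  u_1 = (3, -2, 0)
  u_2 = (-8/13, -12/13, 0)
  u_3 = (0, 0, -3)

Apply the Gram-Schmidt recurrence
  u_1 = v_1
  u_i = v_i − Σ_{j<i} ((v_i · u_j) / (u_j · u_j)) · u_j.

Step by step this gives:
  u_1 = (3, -2, 0)
  u_2 = (-8/13, -12/13, 0)
  u_3 = (0, 0, -3)

Orthogonality check:
  u_2 · u_1 = 0 (should be 0)
  u_3 · u_1 = 0 (should be 0)
  u_3 · u_2 = 0 (should be 0)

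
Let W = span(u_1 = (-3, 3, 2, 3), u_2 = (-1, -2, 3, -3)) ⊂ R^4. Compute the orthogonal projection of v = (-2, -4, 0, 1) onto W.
proj_W(v) = (-118/677, -479/677, 543/677, -678/677)

Set up U = [u_1 | ... | u_2] ∈ R^(4×2). The projector onto W = col(U) is P = U (U^T U)^(-1) U^T.
Compute U^T U =
  [31, -6]
  [-6, 23],
and U^T v = (-3, 7).
Solve U^T U · c = U^T v for the coefficients: c = (-27/677, 199/677). The projection is proj_W(v) = U c.
Check: (v - proj_W(v)) · u_1 = 0  (should be 0).
Check: (v - proj_W(v)) · u_2 = 0  (should be 0).
Result: proj_W(v) = (-118/677, -479/677, 543/677, -678/677).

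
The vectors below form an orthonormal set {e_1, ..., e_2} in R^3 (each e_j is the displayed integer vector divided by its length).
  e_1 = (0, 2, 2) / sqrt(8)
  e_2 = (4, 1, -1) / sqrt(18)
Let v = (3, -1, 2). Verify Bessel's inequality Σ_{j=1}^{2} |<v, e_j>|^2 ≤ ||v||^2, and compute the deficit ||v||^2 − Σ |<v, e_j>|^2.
Σ |<v, e_j>|^2 = 5; ||v||^2 = 14; deficit = 9

Write each e_j = u_j / sqrt(<u_j, u_j>) where u_j is the displayed integer vector. Then <v, e_j> = <v, u_j> / sqrt(<u_j, u_j>), so |<v, e_j>|^2 = <v, u_j>^2 / <u_j, u_j>.
Coefficients: <v, e_1> = 2/sqrt(8), <v, e_2> = 9/sqrt(18).
Square and sum: Σ |<v, e_j>|^2 = 5.
Compute ||v||^2 = v·v = 14.
Deficit = 14 − 5 = 9 ≥ 0, confirming Bessel's inequality. (The deficit equals ||v − Σ <v,e_j> e_j||^2, the squared distance from v to span{e_j}.)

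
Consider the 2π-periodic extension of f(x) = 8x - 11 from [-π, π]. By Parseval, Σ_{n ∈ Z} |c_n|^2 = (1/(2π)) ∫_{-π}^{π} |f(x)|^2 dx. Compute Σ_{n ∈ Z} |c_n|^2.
Σ |c_n|^2 = 64π^2/3 + 121

Expand and integrate term by term over [-π, π]:
  ∫ (8x)^2 dx = 64·(2π^3/3); ∫ 2·8·(-11)·x dx = 0 (odd integrand); ∫ (-11)^2 dx = 121·2π.
So (1/(2π)) ∫_{-π}^{π} (8x - 11)^2 dx = 64π^2/3 + 121 = 64π^2/3 + 121.
Parseval ⇒ Σ |c_n|^2 = 64π^2/3 + 121.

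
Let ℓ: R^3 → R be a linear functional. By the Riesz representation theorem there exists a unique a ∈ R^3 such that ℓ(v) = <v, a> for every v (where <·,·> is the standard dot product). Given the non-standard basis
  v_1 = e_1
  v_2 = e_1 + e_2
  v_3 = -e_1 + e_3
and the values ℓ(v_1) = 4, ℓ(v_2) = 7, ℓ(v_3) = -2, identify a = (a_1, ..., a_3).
a = (4, 3, 2)

Write a = (a_1, ..., a_3) in the standard basis. For each basis vector v_i, ℓ(v_i) = <v_i, a> is a linear equation in the a_j's. Collect the n equations into a matrix system V a = ℓ, where row i of V is v_i (expressed in the standard basis). Since V is invertible (lower-triangular with 1s on the diagonal, up to permutation), solve by back-substitution:
  V =
[[1, 0, 0],
 [1, 1, 0],
 [-1, 0, 1]]
  V a = (4, 7, -2)
Solving gives a = (4, 3, 2).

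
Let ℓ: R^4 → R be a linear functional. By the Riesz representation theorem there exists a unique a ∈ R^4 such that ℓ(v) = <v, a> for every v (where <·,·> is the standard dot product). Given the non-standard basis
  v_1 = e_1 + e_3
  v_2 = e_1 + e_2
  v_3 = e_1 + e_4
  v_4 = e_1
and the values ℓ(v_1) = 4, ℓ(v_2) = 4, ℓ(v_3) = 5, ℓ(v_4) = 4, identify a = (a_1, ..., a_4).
a = (4, 0, 0, 1)

Write a = (a_1, ..., a_4) in the standard basis. For each basis vector v_i, ℓ(v_i) = <v_i, a> is a linear equation in the a_j's. Collect the n equations into a matrix system V a = ℓ, where row i of V is v_i (expressed in the standard basis). Since V is invertible (lower-triangular with 1s on the diagonal, up to permutation), solve by back-substitution:
  V =
[[1, 0, 1, 0],
 [1, 1, 0, 0],
 [1, 0, 0, 1],
 [1, 0, 0, 0]]
  V a = (4, 4, 5, 4)
Solving gives a = (4, 0, 0, 1).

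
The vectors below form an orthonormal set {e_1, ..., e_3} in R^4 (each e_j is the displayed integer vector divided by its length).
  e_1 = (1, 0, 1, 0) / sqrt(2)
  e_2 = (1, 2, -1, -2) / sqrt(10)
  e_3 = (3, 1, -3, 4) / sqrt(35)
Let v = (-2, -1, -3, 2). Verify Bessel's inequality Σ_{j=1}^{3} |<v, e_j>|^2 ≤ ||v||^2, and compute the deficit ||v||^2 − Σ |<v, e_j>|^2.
Σ |<v, e_j>|^2 = 125/7; ||v||^2 = 18; deficit = 1/7

Write each e_j = u_j / sqrt(<u_j, u_j>) where u_j is the displayed integer vector. Then <v, e_j> = <v, u_j> / sqrt(<u_j, u_j>), so |<v, e_j>|^2 = <v, u_j>^2 / <u_j, u_j>.
Coefficients: <v, e_1> = -5/sqrt(2), <v, e_2> = -5/sqrt(10), <v, e_3> = 10/sqrt(35).
Square and sum: Σ |<v, e_j>|^2 = 125/7.
Compute ||v||^2 = v·v = 18.
Deficit = 18 − 125/7 = 1/7 ≥ 0, confirming Bessel's inequality. (The deficit equals ||v − Σ <v,e_j> e_j||^2, the squared distance from v to span{e_j}.)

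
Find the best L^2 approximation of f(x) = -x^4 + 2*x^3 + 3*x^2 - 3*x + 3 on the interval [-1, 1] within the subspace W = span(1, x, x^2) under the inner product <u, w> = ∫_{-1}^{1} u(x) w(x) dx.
g(x) = 15*x^2/7 - 9*x/5 + 108/35

The best approximation g ∈ W is the orthogonal projection of f onto W. Writing g = a_0 + a_1 x + a_2 x^2, the coefficients solve the normal equations G · a = b where
  G_{ij} = <φ_i, φ_j> and b_i = <f, φ_i>, with φ_0 = 1, φ_1 = x, φ_2 = x^2.
G =
  [2, 0, 2/3]
  [0, 2/3, 0]
  [2/3, 0, 2/5],
b = (38/5, -6/5, 102/35).
Solving gives a_0 = 108/35, a_1 = -9/5, a_2 = 15/7, so
  g(x) = 15*x^2/7 - 9*x/5 + 108/35.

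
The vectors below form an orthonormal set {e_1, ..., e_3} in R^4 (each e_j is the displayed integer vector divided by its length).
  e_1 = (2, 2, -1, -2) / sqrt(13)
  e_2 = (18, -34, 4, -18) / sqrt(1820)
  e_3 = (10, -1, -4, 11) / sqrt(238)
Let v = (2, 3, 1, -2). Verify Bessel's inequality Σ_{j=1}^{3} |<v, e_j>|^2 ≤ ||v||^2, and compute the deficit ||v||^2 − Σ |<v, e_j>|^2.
Σ |<v, e_j>|^2 = 2331/170; ||v||^2 = 18; deficit = 729/170

Write each e_j = u_j / sqrt(<u_j, u_j>) where u_j is the displayed integer vector. Then <v, e_j> = <v, u_j> / sqrt(<u_j, u_j>), so |<v, e_j>|^2 = <v, u_j>^2 / <u_j, u_j>.
Coefficients: <v, e_1> = 13/sqrt(13), <v, e_2> = -26/sqrt(1820), <v, e_3> = -9/sqrt(238).
Square and sum: Σ |<v, e_j>|^2 = 2331/170.
Compute ||v||^2 = v·v = 18.
Deficit = 18 − 2331/170 = 729/170 ≥ 0, confirming Bessel's inequality. (The deficit equals ||v − Σ <v,e_j> e_j||^2, the squared distance from v to span{e_j}.)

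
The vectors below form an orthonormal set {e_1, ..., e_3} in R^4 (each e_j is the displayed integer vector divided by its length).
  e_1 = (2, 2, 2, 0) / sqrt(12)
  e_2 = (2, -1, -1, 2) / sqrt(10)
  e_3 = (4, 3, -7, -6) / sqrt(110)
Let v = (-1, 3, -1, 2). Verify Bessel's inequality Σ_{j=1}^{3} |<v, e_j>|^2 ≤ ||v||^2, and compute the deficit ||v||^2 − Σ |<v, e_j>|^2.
Σ |<v, e_j>|^2 = 1/3; ||v||^2 = 15; deficit = 44/3

Write each e_j = u_j / sqrt(<u_j, u_j>) where u_j is the displayed integer vector. Then <v, e_j> = <v, u_j> / sqrt(<u_j, u_j>), so |<v, e_j>|^2 = <v, u_j>^2 / <u_j, u_j>.
Coefficients: <v, e_1> = 2/sqrt(12), <v, e_2> = 0/sqrt(10), <v, e_3> = 0/sqrt(110).
Square and sum: Σ |<v, e_j>|^2 = 1/3.
Compute ||v||^2 = v·v = 15.
Deficit = 15 − 1/3 = 44/3 ≥ 0, confirming Bessel's inequality. (The deficit equals ||v − Σ <v,e_j> e_j||^2, the squared distance from v to span{e_j}.)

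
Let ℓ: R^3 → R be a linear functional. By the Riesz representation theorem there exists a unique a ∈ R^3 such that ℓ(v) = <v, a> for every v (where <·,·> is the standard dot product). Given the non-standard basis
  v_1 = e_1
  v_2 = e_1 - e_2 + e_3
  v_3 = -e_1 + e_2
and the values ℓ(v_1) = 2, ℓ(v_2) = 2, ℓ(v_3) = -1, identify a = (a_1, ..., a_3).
a = (2, 1, 1)

Write a = (a_1, ..., a_3) in the standard basis. For each basis vector v_i, ℓ(v_i) = <v_i, a> is a linear equation in the a_j's. Collect the n equations into a matrix system V a = ℓ, where row i of V is v_i (expressed in the standard basis). Since V is invertible (lower-triangular with 1s on the diagonal, up to permutation), solve by back-substitution:
  V =
[[1, 0, 0],
 [1, -1, 1],
 [-1, 1, 0]]
  V a = (2, 2, -1)
Solving gives a = (2, 1, 1).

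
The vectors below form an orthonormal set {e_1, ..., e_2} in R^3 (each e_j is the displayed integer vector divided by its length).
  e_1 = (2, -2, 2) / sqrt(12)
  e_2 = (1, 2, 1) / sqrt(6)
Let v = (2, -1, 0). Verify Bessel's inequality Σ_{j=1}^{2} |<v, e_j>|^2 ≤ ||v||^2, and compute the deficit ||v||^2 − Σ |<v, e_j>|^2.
Σ |<v, e_j>|^2 = 3; ||v||^2 = 5; deficit = 2

Write each e_j = u_j / sqrt(<u_j, u_j>) where u_j is the displayed integer vector. Then <v, e_j> = <v, u_j> / sqrt(<u_j, u_j>), so |<v, e_j>|^2 = <v, u_j>^2 / <u_j, u_j>.
Coefficients: <v, e_1> = 6/sqrt(12), <v, e_2> = 0/sqrt(6).
Square and sum: Σ |<v, e_j>|^2 = 3.
Compute ||v||^2 = v·v = 5.
Deficit = 5 − 3 = 2 ≥ 0, confirming Bessel's inequality. (The deficit equals ||v − Σ <v,e_j> e_j||^2, the squared distance from v to span{e_j}.)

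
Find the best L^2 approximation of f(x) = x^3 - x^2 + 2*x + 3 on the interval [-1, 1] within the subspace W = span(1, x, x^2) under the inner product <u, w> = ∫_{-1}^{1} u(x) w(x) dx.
g(x) = -x^2 + 13*x/5 + 3

The best approximation g ∈ W is the orthogonal projection of f onto W. Writing g = a_0 + a_1 x + a_2 x^2, the coefficients solve the normal equations G · a = b where
  G_{ij} = <φ_i, φ_j> and b_i = <f, φ_i>, with φ_0 = 1, φ_1 = x, φ_2 = x^2.
G =
  [2, 0, 2/3]
  [0, 2/3, 0]
  [2/3, 0, 2/5],
b = (16/3, 26/15, 8/5).
Solving gives a_0 = 3, a_1 = 13/5, a_2 = -1, so
  g(x) = -x^2 + 13*x/5 + 3.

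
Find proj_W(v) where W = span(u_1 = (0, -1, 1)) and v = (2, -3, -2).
proj_W(v) = (0, -1/2, 1/2)

Set up U = [u_1 | ... | u_1] ∈ R^(3×1). The projector onto W = col(U) is P = U (U^T U)^(-1) U^T.
Compute U^T U =
  [2],
and U^T v = (1).
Solve U^T U · c = U^T v for the coefficients: c = (1/2). The projection is proj_W(v) = U c.
Check: (v - proj_W(v)) · u_1 = 0  (should be 0).
Result: proj_W(v) = (0, -1/2, 1/2).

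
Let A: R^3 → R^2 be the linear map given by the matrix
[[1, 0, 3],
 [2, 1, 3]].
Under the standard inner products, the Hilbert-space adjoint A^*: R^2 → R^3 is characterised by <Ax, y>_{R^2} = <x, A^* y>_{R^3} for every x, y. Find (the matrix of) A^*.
A^* = A^T =
[[1, 2],
 [0, 1],
 [3, 3]]

For real matrices with standard dot products, the defining identity <Ax, y> = <x, A^* y> gives (Ax)^T y = x^T (A^*) y, i.e. x^T A^T y = x^T (A^*) y. Since this holds for all x, y, we must have A^* = A^T. Therefore
A^* =
[[1, 2],
 [0, 1],
 [3, 3]].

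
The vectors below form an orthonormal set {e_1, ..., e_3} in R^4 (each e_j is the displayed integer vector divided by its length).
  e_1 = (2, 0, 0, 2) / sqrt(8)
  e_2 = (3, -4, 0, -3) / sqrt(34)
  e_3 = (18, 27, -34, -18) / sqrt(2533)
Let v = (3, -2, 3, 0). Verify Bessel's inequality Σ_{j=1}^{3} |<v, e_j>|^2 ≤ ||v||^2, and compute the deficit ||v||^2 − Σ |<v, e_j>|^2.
Σ |<v, e_j>|^2 = 2549/149; ||v||^2 = 22; deficit = 729/149

Write each e_j = u_j / sqrt(<u_j, u_j>) where u_j is the displayed integer vector. Then <v, e_j> = <v, u_j> / sqrt(<u_j, u_j>), so |<v, e_j>|^2 = <v, u_j>^2 / <u_j, u_j>.
Coefficients: <v, e_1> = 6/sqrt(8), <v, e_2> = 17/sqrt(34), <v, e_3> = -102/sqrt(2533).
Square and sum: Σ |<v, e_j>|^2 = 2549/149.
Compute ||v||^2 = v·v = 22.
Deficit = 22 − 2549/149 = 729/149 ≥ 0, confirming Bessel's inequality. (The deficit equals ||v − Σ <v,e_j> e_j||^2, the squared distance from v to span{e_j}.)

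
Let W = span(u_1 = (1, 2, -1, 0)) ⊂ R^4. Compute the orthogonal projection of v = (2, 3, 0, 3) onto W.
proj_W(v) = (4/3, 8/3, -4/3, 0)

Set up U = [u_1 | ... | u_1] ∈ R^(4×1). The projector onto W = col(U) is P = U (U^T U)^(-1) U^T.
Compute U^T U =
  [6],
and U^T v = (8).
Solve U^T U · c = U^T v for the coefficients: c = (4/3). The projection is proj_W(v) = U c.
Check: (v - proj_W(v)) · u_1 = 0  (should be 0).
Result: proj_W(v) = (4/3, 8/3, -4/3, 0).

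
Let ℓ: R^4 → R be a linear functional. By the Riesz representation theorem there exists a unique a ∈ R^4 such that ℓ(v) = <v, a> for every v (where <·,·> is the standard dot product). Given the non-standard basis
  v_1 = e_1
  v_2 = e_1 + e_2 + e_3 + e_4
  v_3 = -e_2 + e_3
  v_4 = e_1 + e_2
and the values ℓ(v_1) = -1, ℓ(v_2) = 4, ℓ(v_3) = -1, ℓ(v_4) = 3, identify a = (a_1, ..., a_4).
a = (-1, 4, 3, -2)

Write a = (a_1, ..., a_4) in the standard basis. For each basis vector v_i, ℓ(v_i) = <v_i, a> is a linear equation in the a_j's. Collect the n equations into a matrix system V a = ℓ, where row i of V is v_i (expressed in the standard basis). Since V is invertible (lower-triangular with 1s on the diagonal, up to permutation), solve by back-substitution:
  V =
[[1, 0, 0, 0],
 [1, 1, 1, 1],
 [0, -1, 1, 0],
 [1, 1, 0, 0]]
  V a = (-1, 4, -1, 3)
Solving gives a = (-1, 4, 3, -2).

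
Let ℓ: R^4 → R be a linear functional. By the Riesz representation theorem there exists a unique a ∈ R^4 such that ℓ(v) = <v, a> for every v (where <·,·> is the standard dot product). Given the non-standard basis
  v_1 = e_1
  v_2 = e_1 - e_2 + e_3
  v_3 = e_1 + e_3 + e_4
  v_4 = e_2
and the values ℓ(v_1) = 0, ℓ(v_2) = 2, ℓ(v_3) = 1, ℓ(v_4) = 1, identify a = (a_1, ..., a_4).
a = (0, 1, 3, -2)

Write a = (a_1, ..., a_4) in the standard basis. For each basis vector v_i, ℓ(v_i) = <v_i, a> is a linear equation in the a_j's. Collect the n equations into a matrix system V a = ℓ, where row i of V is v_i (expressed in the standard basis). Since V is invertible (lower-triangular with 1s on the diagonal, up to permutation), solve by back-substitution:
  V =
[[1, 0, 0, 0],
 [1, -1, 1, 0],
 [1, 0, 1, 1],
 [0, 1, 0, 0]]
  V a = (0, 2, 1, 1)
Solving gives a = (0, 1, 3, -2).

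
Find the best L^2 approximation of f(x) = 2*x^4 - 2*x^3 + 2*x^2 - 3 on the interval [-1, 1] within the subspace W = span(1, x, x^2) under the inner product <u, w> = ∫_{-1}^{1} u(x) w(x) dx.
g(x) = 26*x^2/7 - 6*x/5 - 111/35

The best approximation g ∈ W is the orthogonal projection of f onto W. Writing g = a_0 + a_1 x + a_2 x^2, the coefficients solve the normal equations G · a = b where
  G_{ij} = <φ_i, φ_j> and b_i = <f, φ_i>, with φ_0 = 1, φ_1 = x, φ_2 = x^2.
G =
  [2, 0, 2/3]
  [0, 2/3, 0]
  [2/3, 0, 2/5],
b = (-58/15, -4/5, -22/35).
Solving gives a_0 = -111/35, a_1 = -6/5, a_2 = 26/7, so
  g(x) = 26*x^2/7 - 6*x/5 - 111/35.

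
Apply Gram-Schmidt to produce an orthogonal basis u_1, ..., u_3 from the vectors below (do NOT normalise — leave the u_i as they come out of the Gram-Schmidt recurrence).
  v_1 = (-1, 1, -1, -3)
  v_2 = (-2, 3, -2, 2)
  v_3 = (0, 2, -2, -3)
Orthogonal basis:
  u_1 = (-1, 1, -1, -3)
  u_2 = (-23/12, 35/12, -23/12, 9/4)
  u_3 = (339/251, 128/251, -163/251, -16/251)

Apply the Gram-Schmidt recurrence
  u_1 = v_1
  u_i = v_i − Σ_{j<i} ((v_i · u_j) / (u_j · u_j)) · u_j.

Step by step this gives:
  u_1 = (-1, 1, -1, -3)
  u_2 = (-23/12, 35/12, -23/12, 9/4)
  u_3 = (339/251, 128/251, -163/251, -16/251)

Orthogonality check:
  u_2 · u_1 = 0 (should be 0)
  u_3 · u_1 = 0 (should be 0)
  u_3 · u_2 = 0 (should be 0)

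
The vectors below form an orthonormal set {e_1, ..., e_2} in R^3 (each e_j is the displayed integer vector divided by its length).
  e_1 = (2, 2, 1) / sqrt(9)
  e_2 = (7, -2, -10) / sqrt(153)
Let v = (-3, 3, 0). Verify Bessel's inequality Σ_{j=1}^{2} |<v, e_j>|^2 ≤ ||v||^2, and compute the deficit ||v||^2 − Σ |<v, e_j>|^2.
Σ |<v, e_j>|^2 = 81/17; ||v||^2 = 18; deficit = 225/17

Write each e_j = u_j / sqrt(<u_j, u_j>) where u_j is the displayed integer vector. Then <v, e_j> = <v, u_j> / sqrt(<u_j, u_j>), so |<v, e_j>|^2 = <v, u_j>^2 / <u_j, u_j>.
Coefficients: <v, e_1> = 0/sqrt(9), <v, e_2> = -27/sqrt(153).
Square and sum: Σ |<v, e_j>|^2 = 81/17.
Compute ||v||^2 = v·v = 18.
Deficit = 18 − 81/17 = 225/17 ≥ 0, confirming Bessel's inequality. (The deficit equals ||v − Σ <v,e_j> e_j||^2, the squared distance from v to span{e_j}.)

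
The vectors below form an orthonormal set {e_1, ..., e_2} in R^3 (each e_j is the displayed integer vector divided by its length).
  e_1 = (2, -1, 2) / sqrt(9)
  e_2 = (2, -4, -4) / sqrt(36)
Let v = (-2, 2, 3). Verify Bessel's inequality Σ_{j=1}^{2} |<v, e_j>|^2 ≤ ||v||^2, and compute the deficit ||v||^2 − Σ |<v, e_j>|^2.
Σ |<v, e_j>|^2 = 16; ||v||^2 = 17; deficit = 1

Write each e_j = u_j / sqrt(<u_j, u_j>) where u_j is the displayed integer vector. Then <v, e_j> = <v, u_j> / sqrt(<u_j, u_j>), so |<v, e_j>|^2 = <v, u_j>^2 / <u_j, u_j>.
Coefficients: <v, e_1> = 0/sqrt(9), <v, e_2> = -24/sqrt(36).
Square and sum: Σ |<v, e_j>|^2 = 16.
Compute ||v||^2 = v·v = 17.
Deficit = 17 − 16 = 1 ≥ 0, confirming Bessel's inequality. (The deficit equals ||v − Σ <v,e_j> e_j||^2, the squared distance from v to span{e_j}.)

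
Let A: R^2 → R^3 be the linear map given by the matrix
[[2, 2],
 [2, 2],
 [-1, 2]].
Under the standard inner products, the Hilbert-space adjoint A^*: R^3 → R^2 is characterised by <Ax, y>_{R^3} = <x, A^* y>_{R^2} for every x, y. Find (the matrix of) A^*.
A^* = A^T =
[[2, 2, -1],
 [2, 2, 2]]

For real matrices with standard dot products, the defining identity <Ax, y> = <x, A^* y> gives (Ax)^T y = x^T (A^*) y, i.e. x^T A^T y = x^T (A^*) y. Since this holds for all x, y, we must have A^* = A^T. Therefore
A^* =
[[2, 2, -1],
 [2, 2, 2]].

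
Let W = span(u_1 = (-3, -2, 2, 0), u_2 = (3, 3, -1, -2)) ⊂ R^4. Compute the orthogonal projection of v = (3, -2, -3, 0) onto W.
proj_W(v) = (33/17, 47/102, -217/102, 5/3)

Set up U = [u_1 | ... | u_2] ∈ R^(4×2). The projector onto W = col(U) is P = U (U^T U)^(-1) U^T.
Compute U^T U =
  [17, -17]
  [-17, 23],
and U^T v = (-11, 6).
Solve U^T U · c = U^T v for the coefficients: c = (-151/102, -5/6). The projection is proj_W(v) = U c.
Check: (v - proj_W(v)) · u_1 = 0  (should be 0).
Check: (v - proj_W(v)) · u_2 = 0  (should be 0).
Result: proj_W(v) = (33/17, 47/102, -217/102, 5/3).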